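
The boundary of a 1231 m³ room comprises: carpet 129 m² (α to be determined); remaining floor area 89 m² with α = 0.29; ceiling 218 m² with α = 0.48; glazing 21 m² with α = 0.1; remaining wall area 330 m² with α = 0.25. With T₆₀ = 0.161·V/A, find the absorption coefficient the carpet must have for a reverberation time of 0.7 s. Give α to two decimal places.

From T₆₀ = 0.161·V/A, the target T₆₀ = 0.7 s needs A = 0.161·1231/0.7 = 283.13 m².
Absorption from the other surfaces = 89·0.29 + 218·0.48 + 21·0.1 + 330·0.25 = 215.05 m², so the carpet must supply 68.08 m² over 129 m².
α = 68.08/129 = 0.528.

0.53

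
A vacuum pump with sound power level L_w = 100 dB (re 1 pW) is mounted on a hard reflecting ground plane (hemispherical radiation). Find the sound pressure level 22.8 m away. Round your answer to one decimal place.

Free-field hemispherical radiation: L_p = L_w − 10·log₁₀(2π·r²), r = 22.8 m.
2π·r² = 3266 m², 10·log₁₀ of that is 35.140 dB.
L_p = 100 − 35.140 = 64.86 dB.

64.9 dB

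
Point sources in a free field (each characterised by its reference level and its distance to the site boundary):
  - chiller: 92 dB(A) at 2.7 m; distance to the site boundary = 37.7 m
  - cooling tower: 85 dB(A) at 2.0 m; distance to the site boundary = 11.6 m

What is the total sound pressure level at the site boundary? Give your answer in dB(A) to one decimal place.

First find each source's level at the receiver (point-source: −20·log₁₀(r/r_ref)), then combine on an intensity basis.
chiller: 92 − 20·log₁₀(37.7/2.7) = 92 − 22.90 = 69.10 dB(A).
cooling tower: 85 − 20·log₁₀(11.6/2.0) = 85 − 15.27 = 69.73 dB(A).
Σ 10^(L/10) = 1.753e+07 → L_total = 10·log₁₀(1.753e+07) = 72.44 dB(A).

72.4 dB(A)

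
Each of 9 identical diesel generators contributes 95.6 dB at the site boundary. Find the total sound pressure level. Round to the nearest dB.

With 9 equal, uncorrelated contributions the intensity is 9× that of one unit, giving a rise of 10·log₁₀ 9.
L_total = 95.6 + 10·log₁₀(9) = 95.6 + 9.542 = 105.14 dB.

105 dB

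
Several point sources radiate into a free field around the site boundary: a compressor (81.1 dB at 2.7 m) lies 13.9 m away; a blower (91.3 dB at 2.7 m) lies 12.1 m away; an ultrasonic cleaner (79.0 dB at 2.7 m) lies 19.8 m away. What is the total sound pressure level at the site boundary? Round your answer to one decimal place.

78.7 dB

Apply inverse-square spreading to bring every level to the receiver, then sum 10^(L/10).
compressor: 81.1 − 20·log₁₀(13.9/2.7) = 81.1 − 14.23 = 66.87 dB.
blower: 91.3 − 20·log₁₀(12.1/2.7) = 91.3 − 13.03 = 78.27 dB.
ultrasonic cleaner: 79.0 − 20·log₁₀(19.8/2.7) = 79.0 − 17.31 = 61.69 dB.
Σ 10^(L/10) = 7.350e+07 → L_total = 10·log₁₀(7.350e+07) = 78.66 dB.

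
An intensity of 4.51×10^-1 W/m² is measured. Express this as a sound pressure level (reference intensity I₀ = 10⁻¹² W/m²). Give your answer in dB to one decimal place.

L = 10·log₁₀(I/I₀) = 10·log₁₀(4.51×10^-1/10⁻¹²) = 10·log₁₀(4.51×10^11).
L = 10·(0.6542 + 11) = 116.54 dB.

116.5 dB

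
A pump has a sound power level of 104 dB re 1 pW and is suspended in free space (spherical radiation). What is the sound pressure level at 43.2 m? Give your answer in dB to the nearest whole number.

60 dB

L_p = L_w − 10·log₁₀(4π·r²) with r = 43.2 m.
4π·r² = 2.345e+04 m², 10·log₁₀ of that is 43.702 dB.
L_p = 104 − 43.702 = 60.30 dB.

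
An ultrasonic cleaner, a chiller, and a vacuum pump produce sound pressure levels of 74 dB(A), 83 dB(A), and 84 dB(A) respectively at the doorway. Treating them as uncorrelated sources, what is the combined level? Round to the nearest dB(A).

87 dB(A)

Incoherent sources combine by intensity addition: L_total = 10·log₁₀(Σ 10^(L_i/10)).
Σ 10^(L/10) = 10^(74/10) + 10^(83/10) + 10^(84/10) = 4.758e+08.
L_total = 10·log₁₀(4.758e+08) = 86.77 dB(A).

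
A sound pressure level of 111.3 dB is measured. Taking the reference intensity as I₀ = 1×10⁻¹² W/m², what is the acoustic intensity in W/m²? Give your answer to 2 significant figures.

L = 10·log₁₀(I/I₀) ⇒ I = I₀·10^(L/10) = 10⁻¹² × 10^11.13.

0.13 W/m²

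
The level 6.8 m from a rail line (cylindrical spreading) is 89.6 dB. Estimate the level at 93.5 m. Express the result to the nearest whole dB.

78 dB

Cylindrical spreading from a line source gives a 10·log₁₀(r₂/r₁) drop.
L₂ = 89.6 − 10·log₁₀(93.5/6.8) = 89.6 − 11.383 = 78.22 dB.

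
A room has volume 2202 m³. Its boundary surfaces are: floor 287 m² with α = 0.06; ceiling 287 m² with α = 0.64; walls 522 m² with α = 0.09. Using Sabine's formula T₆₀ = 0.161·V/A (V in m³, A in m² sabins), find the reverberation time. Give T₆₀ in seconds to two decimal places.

Summing Sᵢαᵢ: 287·0.06 + 287·0.64 + 522·0.09 = 247.88 m².
T₆₀ = 0.161 × 2202 / 247.88 = 1.430 s.

1.43 s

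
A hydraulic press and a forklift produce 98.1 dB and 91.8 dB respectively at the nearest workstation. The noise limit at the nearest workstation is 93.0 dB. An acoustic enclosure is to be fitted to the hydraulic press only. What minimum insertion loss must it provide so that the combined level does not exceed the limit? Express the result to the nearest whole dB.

Everything except the hydraulic press sums to 10^(91.8/10) = 1.514e+09 in linear terms, 91.80 dB.
To meet 93.0 dB overall, the treated hydraulic press may contribute at most 10^(93.0/10) − 1.514e+09 = 4.817e+08, i.e. 86.83 dB.
So the hydraulic press must be reduced from 98.1 to 86.83 dB: IL = 11.27 dB.

11 dB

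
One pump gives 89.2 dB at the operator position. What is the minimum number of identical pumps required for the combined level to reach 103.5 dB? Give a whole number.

27

The shortfall is 103.5 − 89.2 = 14.3 dB, and N units add 10·log₁₀ N, so need 10·log₁₀ N ≥ 14.3.
N ≥ 10^(14.3/10) = 26.915, so N = 27.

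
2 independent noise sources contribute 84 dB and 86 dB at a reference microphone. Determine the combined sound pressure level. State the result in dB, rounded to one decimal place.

Incoherent sources combine by intensity addition: L_total = 10·log₁₀(Σ 10^(L_i/10)).
Σ 10^(L/10) = 10^(84/10) + 10^(86/10) = 6.493e+08.
L_total = 10·log₁₀(6.493e+08) = 88.12 dB.

88.1 dB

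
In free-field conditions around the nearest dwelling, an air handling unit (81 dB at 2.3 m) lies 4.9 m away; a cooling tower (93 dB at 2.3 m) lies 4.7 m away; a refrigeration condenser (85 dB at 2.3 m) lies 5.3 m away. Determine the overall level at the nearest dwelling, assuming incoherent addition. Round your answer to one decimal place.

87.5 dB

Apply inverse-square spreading to bring every level to the receiver, then sum 10^(L/10).
air handling unit: 81 − 20·log₁₀(4.9/2.3) = 81 − 6.57 = 74.43 dB.
cooling tower: 93 − 20·log₁₀(4.7/2.3) = 93 − 6.21 = 86.79 dB.
refrigeration condenser: 85 − 20·log₁₀(5.3/2.3) = 85 − 7.25 = 77.75 dB.
Σ 10^(L/10) = 5.651e+08 → L_total = 10·log₁₀(5.651e+08) = 87.52 dB.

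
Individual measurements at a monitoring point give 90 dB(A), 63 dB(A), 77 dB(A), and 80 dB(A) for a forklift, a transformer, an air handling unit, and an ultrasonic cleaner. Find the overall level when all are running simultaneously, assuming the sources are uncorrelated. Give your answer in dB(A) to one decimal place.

For uncorrelated sources the intensities add, so convert each level to linear form, sum, and take 10·log₁₀ of the total.
Σ 10^(L/10) = 10^(90/10) + 10^(63/10) + 10^(77/10) + 10^(80/10) = 1.152e+09.
L_total = 10·log₁₀(1.152e+09) = 90.61 dB(A).

90.6 dB(A)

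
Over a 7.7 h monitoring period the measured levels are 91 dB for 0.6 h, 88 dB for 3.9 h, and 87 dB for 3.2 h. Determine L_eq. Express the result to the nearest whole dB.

88 dB

Weight each interval's intensity by its duration and average over T = 7.7 h:
Σ tᵢ·10^(Lᵢ/10) = 0.6·10^(91/10) + 3.9·10^(88/10) + 3.2·10^(87/10) = 4.820e+09.
L_eq = 10·log₁₀(4.820e+09/7.7) = 87.97 dB.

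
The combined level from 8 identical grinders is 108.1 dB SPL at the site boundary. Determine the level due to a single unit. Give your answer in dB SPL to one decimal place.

99.1 dB SPL

8 equal contributions raise the level by 10·log₁₀ 8 = 9.031 dB, so each unit alone gives 108.1 − 9.031.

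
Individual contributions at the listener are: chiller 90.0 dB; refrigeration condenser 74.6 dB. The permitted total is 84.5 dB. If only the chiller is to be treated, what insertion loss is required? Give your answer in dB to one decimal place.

The untreated sources together contribute 10^(74.6/10) = 2.884e+07, i.e. 74.60 dB.
To meet 84.5 dB overall, the treated chiller may contribute at most 10^(84.5/10) − 2.884e+07 = 2.530e+08, i.e. 84.03 dB.
Required insertion loss = 90.0 − 84.03 = 5.97 dB.

6.0 dB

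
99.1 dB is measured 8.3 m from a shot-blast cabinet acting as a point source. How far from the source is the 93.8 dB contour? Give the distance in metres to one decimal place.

15.3 m

For a point source L₁ − L₂ = 20·log₁₀(r₂/r₁), so r₂ = r₁·10^((L₁−L₂)/20).
r₂ = 8.3·10^((99.1−93.8)/20) = 8.3·10^(5.3/20) = 15.28 m.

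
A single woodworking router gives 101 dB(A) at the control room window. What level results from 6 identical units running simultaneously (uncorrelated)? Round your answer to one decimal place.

With 6 equal, uncorrelated contributions the intensity is 6× that of one unit, giving a rise of 10·log₁₀ 6.
L_total = 101 + 10·log₁₀(6) = 101 + 7.782 = 108.78 dB(A).

108.8 dB(A)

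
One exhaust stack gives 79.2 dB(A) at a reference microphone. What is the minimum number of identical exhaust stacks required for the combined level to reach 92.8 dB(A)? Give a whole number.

23

The shortfall is 92.8 − 79.2 = 13.6 dB, and N units add 10·log₁₀ N, so need 10·log₁₀ N ≥ 13.6.
N ≥ 10^(13.6/10) = 22.909, so N = 23.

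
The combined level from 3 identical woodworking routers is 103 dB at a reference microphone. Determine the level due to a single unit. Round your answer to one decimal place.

98.2 dB

Dividing the total intensity by 3 lowers the level by 10·log₁₀ 3 = 4.771 dB: L₁ = 103 − 4.771.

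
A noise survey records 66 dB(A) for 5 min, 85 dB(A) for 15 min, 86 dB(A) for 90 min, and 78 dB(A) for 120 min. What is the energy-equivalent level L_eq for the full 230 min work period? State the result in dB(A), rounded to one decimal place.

83.2 dB(A)

L_eq = 10·log₁₀[(1/T)·Σ tᵢ·10^(Lᵢ/10)] with T = 230 min.
Σ tᵢ·10^(Lᵢ/10) = 5·10^(66/10) + 15·10^(85/10) + 90·10^(86/10) + 120·10^(78/10) = 4.816e+10.
L_eq = 10·log₁₀(4.816e+10/230) = 83.21 dB(A).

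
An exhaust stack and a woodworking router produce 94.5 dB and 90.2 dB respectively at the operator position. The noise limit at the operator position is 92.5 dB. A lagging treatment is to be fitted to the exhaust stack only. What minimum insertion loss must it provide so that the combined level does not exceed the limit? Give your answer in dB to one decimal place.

5.9 dB

Everything except the exhaust stack sums to 10^(90.2/10) = 1.047e+09 in linear terms, 90.20 dB.
To meet 92.5 dB overall, the treated exhaust stack may contribute at most 10^(92.5/10) − 1.047e+09 = 7.312e+08, i.e. 88.64 dB.
Required insertion loss = 94.5 − 88.64 = 5.86 dB.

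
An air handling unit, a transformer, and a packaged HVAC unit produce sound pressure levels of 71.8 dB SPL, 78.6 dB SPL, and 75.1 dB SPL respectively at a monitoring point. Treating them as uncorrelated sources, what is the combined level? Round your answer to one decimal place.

80.8 dB SPL

For uncorrelated sources the intensities add, so convert each level to linear form, sum, and take 10·log₁₀ of the total.
Σ 10^(L/10) = 10^(71.8/10) + 10^(78.6/10) + 10^(75.1/10) = 1.199e+08.
L_total = 10·log₁₀(1.199e+08) = 80.79 dB SPL.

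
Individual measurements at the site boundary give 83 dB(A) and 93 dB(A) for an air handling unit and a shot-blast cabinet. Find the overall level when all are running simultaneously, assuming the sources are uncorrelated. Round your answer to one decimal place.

93.4 dB(A)

For uncorrelated sources the intensities add, so convert each level to linear form, sum, and take 10·log₁₀ of the total.
Σ 10^(L/10) = 10^(83/10) + 10^(93/10) = 2.195e+09.
L_total = 10·log₁₀(2.195e+09) = 93.41 dB(A).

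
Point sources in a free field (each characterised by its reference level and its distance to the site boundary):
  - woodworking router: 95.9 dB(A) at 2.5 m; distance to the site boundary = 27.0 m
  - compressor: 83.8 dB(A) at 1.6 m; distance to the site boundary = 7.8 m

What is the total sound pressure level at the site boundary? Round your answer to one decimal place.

Propagate each source to the receiver with L = L_ref − 20·log₁₀(r/r_ref), then add intensities.
woodworking router: 95.9 − 20·log₁₀(27.0/2.5) = 95.9 − 20.67 = 75.23 dB(A).
compressor: 83.8 − 20·log₁₀(7.8/1.6) = 83.8 − 13.76 = 70.04 dB(A).
Σ 10^(L/10) = 4.345e+07 → L_total = 10·log₁₀(4.345e+07) = 76.38 dB(A).

76.4 dB(A)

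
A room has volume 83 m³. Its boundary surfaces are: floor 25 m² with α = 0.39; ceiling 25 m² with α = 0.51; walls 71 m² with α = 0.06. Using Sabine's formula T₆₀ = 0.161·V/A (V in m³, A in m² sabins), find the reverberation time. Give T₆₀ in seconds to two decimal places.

0.50 s

Summing Sᵢαᵢ: 25·0.39 + 25·0.51 + 71·0.06 = 26.76 m².
T₆₀ = 0.161·V/A = 0.161·83/26.76 = 0.499 s.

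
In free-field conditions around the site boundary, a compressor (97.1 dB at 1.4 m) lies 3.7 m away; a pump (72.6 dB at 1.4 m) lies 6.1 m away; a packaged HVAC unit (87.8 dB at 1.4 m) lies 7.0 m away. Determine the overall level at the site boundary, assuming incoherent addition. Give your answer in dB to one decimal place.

First find each source's level at the receiver (point-source: −20·log₁₀(r/r_ref)), then combine on an intensity basis.
compressor: 97.1 − 20·log₁₀(3.7/1.4) = 97.1 − 8.44 = 88.66 dB.
pump: 72.6 − 20·log₁₀(6.1/1.4) = 72.6 − 12.78 = 59.82 dB.
packaged HVAC unit: 87.8 − 20·log₁₀(7.0/1.4) = 87.8 − 13.98 = 73.82 dB.
Σ 10^(L/10) = 7.593e+08 → L_total = 10·log₁₀(7.593e+08) = 88.80 dB.

88.8 dB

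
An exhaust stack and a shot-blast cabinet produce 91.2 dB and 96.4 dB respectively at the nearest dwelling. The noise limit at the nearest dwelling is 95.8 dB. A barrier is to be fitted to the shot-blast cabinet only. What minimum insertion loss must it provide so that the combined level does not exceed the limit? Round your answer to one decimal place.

2.4 dB

The untreated sources together contribute 10^(91.2/10) = 1.318e+09, i.e. 91.20 dB.
To meet 95.8 dB overall, the treated shot-blast cabinet may contribute at most 10^(95.8/10) − 1.318e+09 = 2.484e+09, i.e. 93.95 dB.
So the shot-blast cabinet must be reduced from 96.4 to 93.95 dB: IL = 2.45 dB.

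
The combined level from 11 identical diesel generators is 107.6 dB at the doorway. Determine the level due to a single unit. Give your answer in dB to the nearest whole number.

11 equal contributions raise the level by 10·log₁₀ 11 = 10.414 dB, so each unit alone gives 107.6 − 10.414.

97 dB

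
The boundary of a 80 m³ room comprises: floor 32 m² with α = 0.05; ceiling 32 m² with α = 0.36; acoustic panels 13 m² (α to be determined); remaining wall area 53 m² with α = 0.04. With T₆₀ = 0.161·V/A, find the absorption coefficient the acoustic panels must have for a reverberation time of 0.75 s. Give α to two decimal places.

Required total absorption A = 0.161·80/0.75 = 17.17 m².
Absorption from the other surfaces = 32·0.05 + 32·0.36 + 53·0.04 = 15.24 m², so the acoustic panels must supply 1.93 m² over 13 m².
α = 1.93/13 = 0.149.

0.15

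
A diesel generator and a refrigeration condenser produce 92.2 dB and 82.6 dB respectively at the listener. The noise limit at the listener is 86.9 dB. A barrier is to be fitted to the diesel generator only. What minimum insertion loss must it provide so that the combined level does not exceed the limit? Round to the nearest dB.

Fixed contribution from the other source: Σ 10^(L/10) = 10^(82.6/10) = 1.820e+08 (82.60 dB).
To meet 86.9 dB overall, the treated diesel generator may contribute at most 10^(86.9/10) − 1.820e+08 = 3.078e+08, i.e. 84.88 dB.
So the diesel generator must be reduced from 92.2 to 84.88 dB: IL = 7.32 dB.

7 dB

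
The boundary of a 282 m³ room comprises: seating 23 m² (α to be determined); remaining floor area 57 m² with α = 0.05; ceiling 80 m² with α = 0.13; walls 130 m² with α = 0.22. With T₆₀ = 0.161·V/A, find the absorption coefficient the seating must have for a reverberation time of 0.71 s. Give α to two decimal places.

0.96

Required total absorption A = 0.161·282/0.71 = 63.95 m².
Absorption from the other surfaces = 57·0.05 + 80·0.13 + 130·0.22 = 41.85 m², so the seating must supply 22.10 m² over 23 m².
α = 22.10/23 = 0.961.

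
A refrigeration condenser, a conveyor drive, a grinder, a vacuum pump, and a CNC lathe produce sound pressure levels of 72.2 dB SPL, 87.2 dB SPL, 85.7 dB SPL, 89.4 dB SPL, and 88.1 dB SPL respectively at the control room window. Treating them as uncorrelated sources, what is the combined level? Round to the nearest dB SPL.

94 dB SPL

Incoherent sources combine by intensity addition: L_total = 10·log₁₀(Σ 10^(L_i/10)).
Σ 10^(L/10) = 10^(72.2/10) + 10^(87.2/10) + 10^(85.7/10) + 10^(89.4/10) + 10^(88.1/10) = 2.430e+09.
L_total = 10·log₁₀(2.430e+09) = 93.86 dB SPL.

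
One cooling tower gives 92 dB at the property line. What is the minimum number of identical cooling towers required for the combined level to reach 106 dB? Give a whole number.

The shortfall is 106 − 92 = 14.0 dB, and N units add 10·log₁₀ N, so need 10·log₁₀ N ≥ 14.0.
N ≥ 10^(14.0/10) = 25.119, so N = 26.

26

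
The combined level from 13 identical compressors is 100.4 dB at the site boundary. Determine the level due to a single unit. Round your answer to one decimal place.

Dividing the total intensity by 13 lowers the level by 10·log₁₀ 13 = 11.139 dB: L₁ = 100.4 − 11.139.

89.3 dB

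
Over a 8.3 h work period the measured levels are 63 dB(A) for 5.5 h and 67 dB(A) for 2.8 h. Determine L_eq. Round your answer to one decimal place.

L_eq = 10·log₁₀[(1/T)·Σ tᵢ·10^(Lᵢ/10)] with T = 8.3 h.
Σ tᵢ·10^(Lᵢ/10) = 5.5·10^(63/10) + 2.8·10^(67/10) = 2.501e+07.
L_eq = 10·log₁₀(2.501e+07/8.3) = 64.79 dB(A).

64.8 dB(A)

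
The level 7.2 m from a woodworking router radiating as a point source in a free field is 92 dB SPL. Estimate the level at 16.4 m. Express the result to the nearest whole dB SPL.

Spherical spreading from a point source gives a 20·log₁₀(r₂/r₁) drop.
L₂ = 92 − 20·log₁₀(16.4/7.2) = 92 − 7.150 = 84.85 dB SPL.

85 dB SPL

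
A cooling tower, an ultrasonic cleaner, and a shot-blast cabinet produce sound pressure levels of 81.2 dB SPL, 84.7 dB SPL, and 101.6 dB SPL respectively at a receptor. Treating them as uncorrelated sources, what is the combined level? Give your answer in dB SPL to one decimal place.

Incoherent sources combine by intensity addition: L_total = 10·log₁₀(Σ 10^(L_i/10)).
Σ 10^(L/10) = 10^(81.2/10) + 10^(84.7/10) + 10^(101.6/10) = 1.488e+10.
L_total = 10·log₁₀(1.488e+10) = 101.73 dB SPL.

101.7 dB SPL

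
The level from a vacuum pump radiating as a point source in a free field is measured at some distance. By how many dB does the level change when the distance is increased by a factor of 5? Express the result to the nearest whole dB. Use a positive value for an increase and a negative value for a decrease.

With spherical spreading the level changes by −20·log₁₀(r₂/r₁).
ΔL = −20·log₁₀(5) = -13.98 dB.

-14 dB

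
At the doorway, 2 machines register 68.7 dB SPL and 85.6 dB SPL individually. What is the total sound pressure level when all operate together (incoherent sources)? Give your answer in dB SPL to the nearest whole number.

86 dB SPL

For uncorrelated sources the intensities add, so convert each level to linear form, sum, and take 10·log₁₀ of the total.
Σ 10^(L/10) = 10^(68.7/10) + 10^(85.6/10) = 3.705e+08.
L_total = 10·log₁₀(3.705e+08) = 85.69 dB SPL.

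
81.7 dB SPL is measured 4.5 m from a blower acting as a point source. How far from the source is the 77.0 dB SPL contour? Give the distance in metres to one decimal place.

For a point source L₁ − L₂ = 20·log₁₀(r₂/r₁), so r₂ = r₁·10^((L₁−L₂)/20).
r₂ = 4.5·10^((81.7−77.0)/20) = 4.5·10^(4.7/20) = 7.73 m.

7.7 m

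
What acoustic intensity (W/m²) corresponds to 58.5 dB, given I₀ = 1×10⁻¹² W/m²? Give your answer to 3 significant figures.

7.08e-07 W/m²

L = 10·log₁₀(I/I₀) ⇒ I = I₀·10^(L/10) = 10⁻¹² × 10^5.85.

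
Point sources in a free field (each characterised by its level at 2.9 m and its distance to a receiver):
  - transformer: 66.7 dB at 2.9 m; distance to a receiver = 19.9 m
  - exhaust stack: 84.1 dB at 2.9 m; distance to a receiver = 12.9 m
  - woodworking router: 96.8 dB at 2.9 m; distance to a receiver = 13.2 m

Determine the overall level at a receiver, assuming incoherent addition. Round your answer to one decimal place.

83.9 dB

First find each source's level at the receiver (point-source: −20·log₁₀(r/r_ref)), then combine on an intensity basis.
transformer: 66.7 − 20·log₁₀(19.9/2.9) = 66.7 − 16.73 = 49.97 dB.
exhaust stack: 84.1 − 20·log₁₀(12.9/2.9) = 84.1 − 12.96 = 71.14 dB.
woodworking router: 96.8 − 20·log₁₀(13.2/2.9) = 96.8 − 13.16 = 83.64 dB.
Σ 10^(L/10) = 2.441e+08 → L_total = 10·log₁₀(2.441e+08) = 83.88 dB.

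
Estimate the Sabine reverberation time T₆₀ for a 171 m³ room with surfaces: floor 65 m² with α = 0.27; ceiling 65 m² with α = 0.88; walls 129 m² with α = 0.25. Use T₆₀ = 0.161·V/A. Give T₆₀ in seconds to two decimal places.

A = Σ Sᵢαᵢ = 65·0.27 + 65·0.88 + 129·0.25 = 107.00 m².
T₆₀ = 0.161·V/A = 0.161·171/107.00 = 0.257 s.

0.26 s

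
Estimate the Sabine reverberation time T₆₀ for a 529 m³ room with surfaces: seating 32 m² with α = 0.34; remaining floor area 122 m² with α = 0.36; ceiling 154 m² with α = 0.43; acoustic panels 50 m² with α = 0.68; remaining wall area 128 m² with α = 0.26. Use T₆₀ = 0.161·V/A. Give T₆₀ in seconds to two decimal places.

0.45 s

Total absorption A = 32·0.34 + 122·0.36 + 154·0.43 + 50·0.68 + 128·0.26 = 188.30 m² sabins.
T₆₀ = 0.161 × 529 / 188.30 = 0.452 s.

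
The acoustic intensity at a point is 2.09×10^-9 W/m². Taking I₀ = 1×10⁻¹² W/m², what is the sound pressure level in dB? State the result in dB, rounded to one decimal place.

33.2 dB

L = 10·log₁₀(I/I₀) = 10·log₁₀(2.09×10^-9/10⁻¹²) = 10·log₁₀(2.09×10^3).
L = 10·(0.3201 + 3) = 33.20 dB.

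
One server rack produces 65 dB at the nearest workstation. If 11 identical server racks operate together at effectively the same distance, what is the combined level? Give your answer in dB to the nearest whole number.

N identical incoherent sources raise the level by 10·log₁₀ N.
L_total = 65 + 10·log₁₀(11) = 65 + 10.414 = 75.41 dB.

75 dB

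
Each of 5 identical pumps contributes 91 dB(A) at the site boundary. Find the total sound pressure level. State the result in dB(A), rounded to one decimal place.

98.0 dB(A)

N identical incoherent sources raise the level by 10·log₁₀ N.
L_total = 91 + 10·log₁₀(5) = 91 + 6.990 = 97.99 dB(A).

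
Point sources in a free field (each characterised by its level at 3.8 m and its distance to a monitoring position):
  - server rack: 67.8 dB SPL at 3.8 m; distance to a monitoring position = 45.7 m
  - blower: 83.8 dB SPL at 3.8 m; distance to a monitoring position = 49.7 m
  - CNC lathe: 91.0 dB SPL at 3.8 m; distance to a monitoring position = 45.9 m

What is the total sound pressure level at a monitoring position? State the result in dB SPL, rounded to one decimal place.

Apply inverse-square spreading to bring every level to the receiver, then sum 10^(L/10).
server rack: 67.8 − 20·log₁₀(45.7/3.8) = 67.8 − 21.60 = 46.20 dB SPL.
blower: 83.8 − 20·log₁₀(49.7/3.8) = 83.8 − 22.33 = 61.47 dB SPL.
CNC lathe: 91.0 − 20·log₁₀(45.9/3.8) = 91.0 − 21.64 = 69.36 dB SPL.
Σ 10^(L/10) = 1.007e+07 → L_total = 10·log₁₀(1.007e+07) = 70.03 dB SPL.

70.0 dB SPL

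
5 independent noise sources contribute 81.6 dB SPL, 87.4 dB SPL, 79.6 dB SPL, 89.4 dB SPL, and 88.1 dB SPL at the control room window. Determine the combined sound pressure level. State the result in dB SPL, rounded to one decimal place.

Incoherent sources combine by intensity addition: L_total = 10·log₁₀(Σ 10^(L_i/10)).
Σ 10^(L/10) = 10^(81.6/10) + 10^(87.4/10) + 10^(79.6/10) + 10^(89.4/10) + 10^(88.1/10) = 2.302e+09.
L_total = 10·log₁₀(2.302e+09) = 93.62 dB SPL.

93.6 dB SPL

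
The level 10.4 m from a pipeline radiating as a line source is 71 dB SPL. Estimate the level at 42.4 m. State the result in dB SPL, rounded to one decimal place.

For a line source, L₂ = L₁ − 10·log₁₀(r₂/r₁).
L₂ = 71 − 10·log₁₀(42.4/10.4) = 71 − 6.103 = 64.90 dB SPL.

64.9 dB SPL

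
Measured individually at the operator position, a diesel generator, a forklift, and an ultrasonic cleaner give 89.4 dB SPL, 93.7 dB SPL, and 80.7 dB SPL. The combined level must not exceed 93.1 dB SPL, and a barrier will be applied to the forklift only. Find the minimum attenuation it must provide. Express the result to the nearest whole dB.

3 dB

Fixed contribution from the other sources: Σ 10^(L/10) = 10^(89.4/10) + 10^(80.7/10) = 9.885e+08 (89.95 dB SPL).
To meet 93.1 dB SPL overall, the treated forklift may contribute at most 10^(93.1/10) − 9.885e+08 = 1.053e+09, i.e. 90.23 dB SPL.
So the forklift must be reduced from 93.7 to 90.23 dB SPL: IL = 3.47 dB.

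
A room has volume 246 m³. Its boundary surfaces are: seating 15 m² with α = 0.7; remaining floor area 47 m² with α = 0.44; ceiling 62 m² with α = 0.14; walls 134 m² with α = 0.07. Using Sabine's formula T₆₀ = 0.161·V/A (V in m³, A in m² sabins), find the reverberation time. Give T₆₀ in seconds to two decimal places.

Total absorption A = 15·0.7 + 47·0.44 + 62·0.14 + 134·0.07 = 49.24 m² sabins.
T₆₀ = 0.161 × 246 / 49.24 = 0.804 s.

0.80 s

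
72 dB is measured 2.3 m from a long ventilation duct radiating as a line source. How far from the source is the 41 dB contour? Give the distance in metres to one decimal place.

For a line source L₁ − L₂ = 10·log₁₀(r₂/r₁), so r₂ = r₁·10^((L₁−L₂)/10).
r₂ = 2.3·10^((72−41)/10) = 2.3·10^(31.0/10) = 2895.53 m.

2895.5 m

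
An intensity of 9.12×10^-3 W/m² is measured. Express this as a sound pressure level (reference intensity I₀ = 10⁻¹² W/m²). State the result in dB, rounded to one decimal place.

99.6 dB

Dividing by I₀ shifts the exponent by 12: I/I₀ = 9.12×10^9.
L = 10·(0.9600 + 9) = 99.60 dB.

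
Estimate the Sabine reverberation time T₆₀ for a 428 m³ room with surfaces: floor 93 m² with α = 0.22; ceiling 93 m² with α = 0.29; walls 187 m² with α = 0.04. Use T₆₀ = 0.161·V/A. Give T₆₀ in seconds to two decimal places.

A = Σ Sᵢαᵢ = 93·0.22 + 93·0.29 + 187·0.04 = 54.91 m².
T₆₀ = 0.161·V/A = 0.161·428/54.91 = 1.255 s.

1.25 s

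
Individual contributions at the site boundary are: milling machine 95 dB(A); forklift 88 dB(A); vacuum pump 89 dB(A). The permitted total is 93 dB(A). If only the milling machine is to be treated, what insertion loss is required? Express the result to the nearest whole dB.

7 dB

Fixed contribution from the other sources: Σ 10^(L/10) = 10^(88/10) + 10^(89/10) = 1.425e+09 (91.54 dB(A)).
To meet 93 dB(A) overall, the treated milling machine may contribute at most 10^(93/10) − 1.425e+09 = 5.700e+08, i.e. 87.56 dB(A).
So the milling machine must be reduced from 95 to 87.56 dB(A): IL = 7.44 dB.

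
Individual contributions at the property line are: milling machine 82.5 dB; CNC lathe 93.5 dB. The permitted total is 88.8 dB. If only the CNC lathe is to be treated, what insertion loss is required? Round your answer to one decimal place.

The untreated sources together contribute 10^(82.5/10) = 1.778e+08, i.e. 82.50 dB.
The limit corresponds to 10^(88.8/10) = 7.586e+08; subtracting the fixed part leaves 5.807e+08 for the CNC lathe, i.e. 87.64 dB.
So the CNC lathe must be reduced from 93.5 to 87.64 dB: IL = 5.86 dB.

5.9 dB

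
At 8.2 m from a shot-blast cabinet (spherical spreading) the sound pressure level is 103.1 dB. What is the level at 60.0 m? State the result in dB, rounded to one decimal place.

85.8 dB

Point-source attenuation: ΔL = 20·log₁₀(r₂/r₁) = 20·log₁₀(60.0/8.2) = 17.287 dB.
L₂ = 103.1 − 20·log₁₀(60.0/8.2) = 103.1 − 17.287 = 85.81 dB.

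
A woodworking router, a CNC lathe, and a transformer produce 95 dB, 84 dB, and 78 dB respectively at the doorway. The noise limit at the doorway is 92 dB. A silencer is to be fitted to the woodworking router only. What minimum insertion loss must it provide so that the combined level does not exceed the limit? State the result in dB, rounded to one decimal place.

4.0 dB

The untreated sources together contribute 10^(84/10) + 10^(78/10) = 3.143e+08, i.e. 84.97 dB.
To meet 92 dB overall, the treated woodworking router may contribute at most 10^(92/10) − 3.143e+08 = 1.271e+09, i.e. 91.04 dB.
Required insertion loss = 95 − 91.04 = 3.96 dB.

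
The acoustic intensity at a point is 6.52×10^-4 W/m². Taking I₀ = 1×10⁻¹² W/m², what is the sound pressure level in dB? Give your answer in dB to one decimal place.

I/I₀ = 6.52×10^-4/10⁻¹² = 6.52×10^8, and L = 10·log₁₀(I/I₀).
L = 10·(0.8142 + 8) = 88.14 dB.

88.1 dB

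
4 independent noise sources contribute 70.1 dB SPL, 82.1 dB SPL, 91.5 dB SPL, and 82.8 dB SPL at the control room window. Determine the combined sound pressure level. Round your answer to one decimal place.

Incoherent sources combine by intensity addition: L_total = 10·log₁₀(Σ 10^(L_i/10)).
Σ 10^(L/10) = 10^(70.1/10) + 10^(82.1/10) + 10^(91.5/10) + 10^(82.8/10) = 1.775e+09.
L_total = 10·log₁₀(1.775e+09) = 92.49 dB SPL.

92.5 dB SPL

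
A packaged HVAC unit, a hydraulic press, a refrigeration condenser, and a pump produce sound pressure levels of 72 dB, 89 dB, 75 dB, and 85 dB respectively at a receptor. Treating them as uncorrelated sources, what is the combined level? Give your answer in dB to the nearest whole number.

91 dB

Incoherent sources combine by intensity addition: L_total = 10·log₁₀(Σ 10^(L_i/10)).
Σ 10^(L/10) = 10^(72/10) + 10^(89/10) + 10^(75/10) + 10^(85/10) = 1.158e+09.
L_total = 10·log₁₀(1.158e+09) = 90.64 dB.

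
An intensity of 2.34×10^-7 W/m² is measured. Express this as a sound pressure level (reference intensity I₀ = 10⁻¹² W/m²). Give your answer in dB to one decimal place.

53.7 dB

Dividing by I₀ shifts the exponent by 12: I/I₀ = 2.34×10^5.
L = 10·(0.3692 + 5) = 53.69 dB.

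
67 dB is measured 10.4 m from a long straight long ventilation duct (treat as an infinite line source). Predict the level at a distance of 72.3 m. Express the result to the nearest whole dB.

59 dB

Cylindrical spreading from a line source gives a 10·log₁₀(r₂/r₁) drop.
L₂ = 67 − 10·log₁₀(72.3/10.4) = 67 − 8.421 = 58.58 dB.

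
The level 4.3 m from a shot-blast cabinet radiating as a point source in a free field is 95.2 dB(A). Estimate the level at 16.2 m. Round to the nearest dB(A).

84 dB(A)

For a point source, L₂ = L₁ − 20·log₁₀(r₂/r₁).
L₂ = 95.2 − 20·log₁₀(16.2/4.3) = 95.2 − 11.521 = 83.68 dB(A).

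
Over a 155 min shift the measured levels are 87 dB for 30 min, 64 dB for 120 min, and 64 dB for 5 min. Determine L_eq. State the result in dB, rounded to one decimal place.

Weight each interval's intensity by its duration and average over T = 155 min:
Σ tᵢ·10^(Lᵢ/10) = 30·10^(87/10) + 120·10^(64/10) + 5·10^(64/10) = 1.535e+10.
L_eq = 10·log₁₀(1.535e+10/155) = 79.96 dB.

80.0 dB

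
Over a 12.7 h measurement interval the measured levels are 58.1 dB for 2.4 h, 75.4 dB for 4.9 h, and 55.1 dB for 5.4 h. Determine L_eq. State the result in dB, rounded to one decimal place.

71.3 dB

The energy average is taken in the linear domain: L_eq = 10·log₁₀[(Σ tᵢ·10^(Lᵢ/10))/T], T = 12.7 h.
Σ tᵢ·10^(Lᵢ/10) = 2.4·10^(58.1/10) + 4.9·10^(75.4/10) + 5.4·10^(55.1/10) = 1.732e+08.
L_eq = 10·log₁₀(1.732e+08/12.7) = 71.35 dB.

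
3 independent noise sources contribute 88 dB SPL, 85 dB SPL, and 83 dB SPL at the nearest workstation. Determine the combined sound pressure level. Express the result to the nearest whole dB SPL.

Incoherent sources combine by intensity addition: L_total = 10·log₁₀(Σ 10^(L_i/10)).
Σ 10^(L/10) = 10^(88/10) + 10^(85/10) + 10^(83/10) = 1.147e+09.
L_total = 10·log₁₀(1.147e+09) = 90.59 dB SPL.

91 dB SPL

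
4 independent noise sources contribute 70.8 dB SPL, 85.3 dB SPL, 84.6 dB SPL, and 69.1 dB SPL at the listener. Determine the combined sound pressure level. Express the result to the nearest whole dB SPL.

88 dB SPL

Incoherent sources combine by intensity addition: L_total = 10·log₁₀(Σ 10^(L_i/10)).
Σ 10^(L/10) = 10^(70.8/10) + 10^(85.3/10) + 10^(84.6/10) + 10^(69.1/10) = 6.474e+08.
L_total = 10·log₁₀(6.474e+08) = 88.11 dB SPL.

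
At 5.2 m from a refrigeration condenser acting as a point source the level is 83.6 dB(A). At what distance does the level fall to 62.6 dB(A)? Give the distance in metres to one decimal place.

Point-source spreading drops the level by 20·log₁₀(r₂/r₁); inverting, r₂/r₁ = 10^(ΔL/20).
r₂ = 5.2·10^((83.6−62.6)/20) = 5.2·10^(21.0/20) = 58.34 m.

58.3 m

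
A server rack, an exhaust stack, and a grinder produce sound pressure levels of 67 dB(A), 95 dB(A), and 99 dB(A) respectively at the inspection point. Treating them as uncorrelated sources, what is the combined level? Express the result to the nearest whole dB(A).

For uncorrelated sources the intensities add, so convert each level to linear form, sum, and take 10·log₁₀ of the total.
Σ 10^(L/10) = 10^(67/10) + 10^(95/10) + 10^(99/10) = 1.111e+10.
L_total = 10·log₁₀(1.111e+10) = 100.46 dB(A).

100 dB(A)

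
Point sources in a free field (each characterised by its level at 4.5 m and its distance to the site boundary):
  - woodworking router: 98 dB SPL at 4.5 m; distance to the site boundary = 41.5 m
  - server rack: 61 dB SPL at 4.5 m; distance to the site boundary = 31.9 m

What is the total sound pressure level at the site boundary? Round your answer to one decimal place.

78.7 dB SPL

First find each source's level at the receiver (point-source: −20·log₁₀(r/r_ref)), then combine on an intensity basis.
woodworking router: 98 − 20·log₁₀(41.5/4.5) = 98 − 19.30 = 78.70 dB SPL.
server rack: 61 − 20·log₁₀(31.9/4.5) = 61 − 17.01 = 43.99 dB SPL.
Σ 10^(L/10) = 7.421e+07 → L_total = 10·log₁₀(7.421e+07) = 78.70 dB SPL.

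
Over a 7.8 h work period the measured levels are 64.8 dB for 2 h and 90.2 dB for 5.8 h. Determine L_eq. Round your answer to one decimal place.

88.9 dB

The energy average is taken in the linear domain: L_eq = 10·log₁₀[(Σ tᵢ·10^(Lᵢ/10))/T], T = 7.8 h.
Σ tᵢ·10^(Lᵢ/10) = 2·10^(64.8/10) + 5.8·10^(90.2/10) = 6.079e+09.
L_eq = 10·log₁₀(6.079e+09/7.8) = 88.92 dB.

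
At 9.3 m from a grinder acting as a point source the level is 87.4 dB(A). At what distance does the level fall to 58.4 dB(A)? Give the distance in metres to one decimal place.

The 29.0 dB drop corresponds to a distance ratio of 10^(29.0/20) for a point source.
r₂ = 9.3·10^((87.4−58.4)/20) = 9.3·10^(29.0/20) = 262.11 m.

262.1 m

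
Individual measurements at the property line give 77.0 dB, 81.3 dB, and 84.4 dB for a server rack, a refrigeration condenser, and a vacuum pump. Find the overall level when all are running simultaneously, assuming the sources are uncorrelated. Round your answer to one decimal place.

For uncorrelated sources the intensities add, so convert each level to linear form, sum, and take 10·log₁₀ of the total.
Σ 10^(L/10) = 10^(77.0/10) + 10^(81.3/10) + 10^(84.4/10) = 4.604e+08.
L_total = 10·log₁₀(4.604e+08) = 86.63 dB.

86.6 dB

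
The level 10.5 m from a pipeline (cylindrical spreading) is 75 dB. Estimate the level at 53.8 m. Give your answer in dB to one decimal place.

67.9 dB

Cylindrical spreading from a line source gives a 10·log₁₀(r₂/r₁) drop.
L₂ = 75 − 10·log₁₀(53.8/10.5) = 75 − 7.096 = 67.90 dB.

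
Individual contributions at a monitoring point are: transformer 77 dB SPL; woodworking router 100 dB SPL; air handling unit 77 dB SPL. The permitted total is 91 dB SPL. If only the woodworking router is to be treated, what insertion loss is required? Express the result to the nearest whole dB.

9 dB

The untreated sources together contribute 10^(77/10) + 10^(77/10) = 1.002e+08, i.e. 80.01 dB SPL.
To meet 91 dB SPL overall, the treated woodworking router may contribute at most 10^(91/10) − 1.002e+08 = 1.159e+09, i.e. 90.64 dB SPL.
So the woodworking router must be reduced from 100 to 90.64 dB SPL: IL = 9.36 dB.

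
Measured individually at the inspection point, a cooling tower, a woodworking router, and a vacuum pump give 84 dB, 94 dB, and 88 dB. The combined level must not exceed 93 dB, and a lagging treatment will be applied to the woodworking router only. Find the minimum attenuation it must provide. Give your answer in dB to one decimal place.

3.5 dB

Fixed contribution from the other sources: Σ 10^(L/10) = 10^(84/10) + 10^(88/10) = 8.821e+08 (89.46 dB).
To meet 93 dB overall, the treated woodworking router may contribute at most 10^(93/10) − 8.821e+08 = 1.113e+09, i.e. 90.47 dB.
Required insertion loss = 94 − 90.47 = 3.53 dB.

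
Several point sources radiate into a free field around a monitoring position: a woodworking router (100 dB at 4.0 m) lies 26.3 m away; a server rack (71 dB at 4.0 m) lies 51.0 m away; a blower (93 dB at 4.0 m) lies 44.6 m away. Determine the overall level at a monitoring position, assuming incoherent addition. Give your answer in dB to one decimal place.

Propagate each source to the receiver with L = L_ref − 20·log₁₀(r/r_ref), then add intensities.
woodworking router: 100 − 20·log₁₀(26.3/4.0) = 100 − 16.36 = 83.64 dB.
server rack: 71 − 20·log₁₀(51.0/4.0) = 71 − 22.11 = 48.89 dB.
blower: 93 − 20·log₁₀(44.6/4.0) = 93 − 20.95 = 72.05 dB.
Σ 10^(L/10) = 2.474e+08 → L_total = 10·log₁₀(2.474e+08) = 83.93 dB.

83.9 dB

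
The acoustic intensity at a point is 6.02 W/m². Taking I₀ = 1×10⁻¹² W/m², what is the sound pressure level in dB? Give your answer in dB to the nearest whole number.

Dividing by I₀ shifts the exponent by 12: I/I₀ = 6.02×10^12.
L = 10·(0.7796 + 12) = 127.80 dB.

128 dB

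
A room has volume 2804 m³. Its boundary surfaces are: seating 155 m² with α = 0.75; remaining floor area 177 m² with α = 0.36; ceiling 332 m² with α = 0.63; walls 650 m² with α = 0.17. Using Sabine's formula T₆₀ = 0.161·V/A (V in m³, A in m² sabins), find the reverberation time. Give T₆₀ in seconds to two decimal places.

Summing Sᵢαᵢ: 155·0.75 + 177·0.36 + 332·0.63 + 650·0.17 = 499.63 m².
T₆₀ = 0.161·V/A = 0.161·2804/499.63 = 0.904 s.

0.90 s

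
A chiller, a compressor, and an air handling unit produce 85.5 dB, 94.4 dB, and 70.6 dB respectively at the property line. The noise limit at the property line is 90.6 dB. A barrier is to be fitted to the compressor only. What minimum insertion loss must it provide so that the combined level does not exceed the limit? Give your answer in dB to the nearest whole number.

Everything except the compressor sums to 10^(85.5/10) + 10^(70.6/10) = 3.663e+08 in linear terms, 85.64 dB.
The limit corresponds to 10^(90.6/10) = 1.148e+09; subtracting the fixed part leaves 7.819e+08 for the compressor, i.e. 88.93 dB.
Required insertion loss = 94.4 − 88.93 = 5.47 dB.

5 dB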